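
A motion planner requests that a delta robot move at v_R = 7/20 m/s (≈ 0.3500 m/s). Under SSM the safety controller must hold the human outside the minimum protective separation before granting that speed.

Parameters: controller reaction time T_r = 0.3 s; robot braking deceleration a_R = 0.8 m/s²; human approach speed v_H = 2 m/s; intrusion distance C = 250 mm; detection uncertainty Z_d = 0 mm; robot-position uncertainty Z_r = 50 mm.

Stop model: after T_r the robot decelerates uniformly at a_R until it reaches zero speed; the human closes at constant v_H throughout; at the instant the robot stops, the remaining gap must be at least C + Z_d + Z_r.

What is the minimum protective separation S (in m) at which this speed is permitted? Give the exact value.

S_min = 6261/3200 m = 1.9566 m

T_s = v_R/a_R = (7/20)/(4/5) = 0.4375 s
reaction-phase robot travel = 0.3500·0.3000 = 0.1050 m
robot covers 0.3500·0.4375 − ½·0.8000·0.4375² = 0.0766 m while stopping
human over T_r+T_s: 2.0000·(0.3000+0.4375) = 1.4750 m
margins: 0.2500+0.0000+0.0500 = 0.3000 m
S_min ≈ 0.1050+0.0766+1.4750+0.3000  ⇒  S_min = 6261/3200 m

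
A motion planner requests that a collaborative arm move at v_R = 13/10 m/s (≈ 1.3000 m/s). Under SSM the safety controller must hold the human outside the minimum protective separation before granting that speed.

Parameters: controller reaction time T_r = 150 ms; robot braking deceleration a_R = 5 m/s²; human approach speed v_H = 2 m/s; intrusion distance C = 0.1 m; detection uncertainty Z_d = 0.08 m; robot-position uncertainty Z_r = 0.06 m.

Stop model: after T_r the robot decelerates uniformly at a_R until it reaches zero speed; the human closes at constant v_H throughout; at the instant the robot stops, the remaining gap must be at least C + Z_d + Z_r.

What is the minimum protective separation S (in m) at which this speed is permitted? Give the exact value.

braking lasts T_s = (13/10)/5 = 0.2600 s
robot covers v_R·T_r = 1.3000·0.1500 = 0.1950 m before braking
braking distance = 1.3000²/(2·5.0000) = 0.1690 m
person approaches 2.0000·(0.1500+0.2600) = 0.8200 m
margins: 0.1000+0.0800+0.0600 = 0.2400 m
S_min ≈ 0.1950+0.1690+0.8200+0.2400  ⇒  S_min = 178/125 m

S_min = 178/125 m = 1.4240 m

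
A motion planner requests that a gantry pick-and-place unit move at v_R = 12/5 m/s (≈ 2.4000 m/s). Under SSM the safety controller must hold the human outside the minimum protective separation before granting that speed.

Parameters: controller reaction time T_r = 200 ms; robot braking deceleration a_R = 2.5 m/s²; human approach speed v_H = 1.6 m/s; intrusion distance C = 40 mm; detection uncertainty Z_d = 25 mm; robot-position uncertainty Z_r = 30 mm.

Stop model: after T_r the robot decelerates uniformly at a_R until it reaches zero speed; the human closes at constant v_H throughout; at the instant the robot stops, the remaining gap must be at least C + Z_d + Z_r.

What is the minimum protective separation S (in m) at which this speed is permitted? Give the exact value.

T_s = v_R/a_R = (12/5)/(5/2) = 0.9600 s
robot covers v_R·T_r = 2.4000·0.2000 = 0.4800 m before braking
robot under decel: 2.4000²/(2·2.5000) = 1.1520 m
human over T_r+T_s: 1.6000·(0.2000+0.9600) = 1.8560 m
C+Z_d+Z_r = 0.0400+0.0250+0.0300 = 0.0950 m
S_min ≈ 0.4800+1.1520+1.8560+0.0950  ⇒  S_min = 3583/1000 m

S_min = 3583/1000 m = 3.5830 m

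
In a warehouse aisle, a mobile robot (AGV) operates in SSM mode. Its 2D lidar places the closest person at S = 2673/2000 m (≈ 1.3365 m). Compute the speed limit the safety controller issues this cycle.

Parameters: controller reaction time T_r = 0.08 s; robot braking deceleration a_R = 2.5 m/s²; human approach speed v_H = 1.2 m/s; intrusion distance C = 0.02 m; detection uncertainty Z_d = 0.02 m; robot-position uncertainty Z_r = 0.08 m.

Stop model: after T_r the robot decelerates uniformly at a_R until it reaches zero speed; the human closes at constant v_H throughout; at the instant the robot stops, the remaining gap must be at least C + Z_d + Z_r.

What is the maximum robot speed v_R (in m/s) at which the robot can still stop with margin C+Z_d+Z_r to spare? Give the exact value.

v_R_max = 27/20 m/s = 1.3500 m/s

at the boundary: (1/5)·v² + (14/25)·v + (-2241/2000) = 0
  disc = (14/25)² − 4·(1/5)·(-2241/2000) = 121/100 ; √disc = 11/10
  v_R = (−(14/25) + 11/10) / (2·(1/5)) = 27/20 m/s
check:
braking lasts T_s = (27/20)/(5/2) = 0.5400 s
reaction-phase robot travel = 1.3500·0.0800 = 0.1080 m
robot covers 1.3500·0.5400 − ½·2.5000·0.5400² = 0.3645 m while stopping
human closes 1.2000·0.6200 = 0.7440 m
residual clearance needed = 0.0200+0.0200+0.0800 = 0.1200 m
sum ≈ 0.1080+0.3645+0.7440+0.1200 ≈ 1.3365 m = S ✓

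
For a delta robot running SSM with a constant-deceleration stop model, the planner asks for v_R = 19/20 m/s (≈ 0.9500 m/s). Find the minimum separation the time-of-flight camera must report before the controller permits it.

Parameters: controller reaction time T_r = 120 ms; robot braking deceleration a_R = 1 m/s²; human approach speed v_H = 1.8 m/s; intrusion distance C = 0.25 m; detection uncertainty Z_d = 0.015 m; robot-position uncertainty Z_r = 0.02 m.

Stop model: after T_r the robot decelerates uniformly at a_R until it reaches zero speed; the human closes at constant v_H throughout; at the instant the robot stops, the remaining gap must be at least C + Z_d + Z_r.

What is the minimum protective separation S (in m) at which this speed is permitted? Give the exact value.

S_min = 2221/800 m = 2.7763 m

T_s = v_R/a_R = (19/20)/1 = 0.9500 s
robot in T_r: 0.9500·0.1200 = 0.1140 m
robot covers 0.9500·0.9500 − ½·1.0000·0.9500² = 0.4512 m while stopping
human closes 1.8000·1.0700 = 1.9260 m
C+Z_d+Z_r = 0.2500+0.0150+0.0200 = 0.2850 m
S_min ≈ 0.1140+0.4512+1.9260+0.2850  ⇒  S_min = 2221/800 m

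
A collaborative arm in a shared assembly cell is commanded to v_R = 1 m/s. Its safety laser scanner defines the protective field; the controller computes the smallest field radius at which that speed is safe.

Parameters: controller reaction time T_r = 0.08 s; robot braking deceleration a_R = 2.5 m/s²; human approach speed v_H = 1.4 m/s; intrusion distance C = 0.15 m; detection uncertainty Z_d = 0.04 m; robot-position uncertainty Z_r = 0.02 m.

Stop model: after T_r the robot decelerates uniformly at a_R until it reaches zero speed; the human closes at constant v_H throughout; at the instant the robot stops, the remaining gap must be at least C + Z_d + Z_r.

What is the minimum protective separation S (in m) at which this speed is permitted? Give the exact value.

S_min = 581/500 m = 1.1620 m

stop time T_s = 1/(5/2) = 0.4000 s
robot in T_r: 1.0000·0.0800 = 0.0800 m
braking distance = 1.0000²/(2·2.5000) = 0.2000 m
person approaches 1.4000·(0.0800+0.4000) = 0.6720 m
C+Z_d+Z_r = 0.1500+0.0400+0.0200 = 0.2100 m
S_min ≈ 0.0800+0.2000+0.6720+0.2100  ⇒  S_min = 581/500 m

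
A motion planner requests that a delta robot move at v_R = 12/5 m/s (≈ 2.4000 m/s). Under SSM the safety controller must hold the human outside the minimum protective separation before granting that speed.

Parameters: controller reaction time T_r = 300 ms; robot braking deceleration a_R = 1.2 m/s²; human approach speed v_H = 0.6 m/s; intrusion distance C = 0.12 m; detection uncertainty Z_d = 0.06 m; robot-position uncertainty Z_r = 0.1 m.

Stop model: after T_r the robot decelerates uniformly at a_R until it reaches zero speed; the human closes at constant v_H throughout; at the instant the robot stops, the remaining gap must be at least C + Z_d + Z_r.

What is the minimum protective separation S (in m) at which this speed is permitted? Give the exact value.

T_s = v_R/a_R = (12/5)/(6/5) = 2.0000 s
robot in T_r: 2.4000·0.3000 = 0.7200 m
robot under decel: 2.4000²/(2·1.2000) = 2.4000 m
human closes 0.6000·2.3000 = 1.3800 m
C+Z_d+Z_r = 0.1200+0.0600+0.1000 = 0.2800 m
S_min ≈ 0.7200+2.4000+1.3800+0.2800  ⇒  S_min = 239/50 m

S_min = 239/50 m = 4.7800 m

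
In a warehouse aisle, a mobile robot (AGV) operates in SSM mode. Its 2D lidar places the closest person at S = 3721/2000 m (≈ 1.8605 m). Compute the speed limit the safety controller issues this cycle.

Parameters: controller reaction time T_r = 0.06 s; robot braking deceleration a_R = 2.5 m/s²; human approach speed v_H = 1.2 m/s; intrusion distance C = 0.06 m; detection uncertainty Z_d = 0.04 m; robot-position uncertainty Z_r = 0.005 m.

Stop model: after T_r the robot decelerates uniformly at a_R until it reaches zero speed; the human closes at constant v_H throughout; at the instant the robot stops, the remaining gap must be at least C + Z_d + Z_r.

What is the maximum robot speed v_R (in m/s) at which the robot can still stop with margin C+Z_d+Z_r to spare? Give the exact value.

quadratic (1/5)·v² + (27/50)·v + (-3367/2000) = 0
  disc = (27/50)² − 4·(1/5)·(-3367/2000) = 1024/625 ; √disc = 32/25
  v_R = (−(27/50) + 32/25) / (2·(1/5)) = 37/20 m/s
check:
braking lasts T_s = (37/20)/(5/2) = 0.7400 s
robot covers v_R·T_r = 1.8500·0.0600 = 0.1110 m before braking
robot under decel: 1.8500²/(2·2.5000) = 0.6845 m
human closes 1.2000·0.8000 = 0.9600 m
C+Z_d+Z_r = 0.0600+0.0400+0.0050 = 0.1050 m
sum ≈ 0.1110+0.6845+0.9600+0.1050 ≈ 1.8605 m = S ✓

v_R_max = 37/20 m/s = 1.8500 m/s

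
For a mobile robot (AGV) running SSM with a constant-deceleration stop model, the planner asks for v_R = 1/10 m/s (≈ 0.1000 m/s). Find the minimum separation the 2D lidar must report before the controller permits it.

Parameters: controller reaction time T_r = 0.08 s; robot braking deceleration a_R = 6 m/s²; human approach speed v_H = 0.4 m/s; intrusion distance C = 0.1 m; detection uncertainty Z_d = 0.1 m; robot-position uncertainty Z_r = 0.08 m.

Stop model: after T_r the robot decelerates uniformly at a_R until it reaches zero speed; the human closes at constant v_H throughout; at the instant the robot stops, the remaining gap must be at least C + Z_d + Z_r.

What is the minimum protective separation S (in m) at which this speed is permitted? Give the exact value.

T_s = v_R/a_R = (1/10)/6 = 0.0167 s
reaction-phase robot travel = 0.1000·0.0800 = 0.0080 m
robot under decel: 0.1000²/(2·6.0000) = 0.0008 m
human over T_r+T_s: 0.4000·(0.0800+0.0167) = 0.0387 m
margins: 0.1000+0.1000+0.0800 = 0.2800 m
S_min ≈ 0.0080+0.0008+0.0387+0.2800  ⇒  S_min = 131/400 m

S_min = 131/400 m = 0.3275 m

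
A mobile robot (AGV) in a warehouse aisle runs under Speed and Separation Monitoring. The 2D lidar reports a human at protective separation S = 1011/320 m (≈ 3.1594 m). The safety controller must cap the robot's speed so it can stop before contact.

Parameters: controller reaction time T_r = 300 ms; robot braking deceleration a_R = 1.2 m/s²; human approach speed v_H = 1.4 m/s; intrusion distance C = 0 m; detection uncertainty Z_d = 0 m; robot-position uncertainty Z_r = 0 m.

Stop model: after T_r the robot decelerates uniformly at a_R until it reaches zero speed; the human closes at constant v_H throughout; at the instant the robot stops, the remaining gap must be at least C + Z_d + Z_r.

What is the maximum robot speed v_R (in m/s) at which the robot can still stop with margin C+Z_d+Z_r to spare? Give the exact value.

v_R_max = 27/20 m/s = 1.3500 m/s

quadratic (5/12)·v² + (22/15)·v + (-4383/1600) = 0
  disc = (22/15)² − 4·(5/12)·(-4383/1600) = 96721/14400 ; √disc = 311/120
  v_R = (−(22/15) + 311/120) / (2·(5/12)) = 27/20 m/s
check:
braking lasts T_s = (27/20)/(6/5) = 1.1250 s
robot covers v_R·T_r = 1.3500·0.3000 = 0.4050 m before braking
robot under decel: 1.3500²/(2·1.2000) = 0.7594 m
person approaches 1.4000·(0.3000+1.1250) = 1.9950 m
C+Z_d+Z_r = 0.0000+0.0000+0.0000 = 0.0000 m
sum ≈ 0.4050+0.7594+1.9950+0.0000 ≈ 3.1594 m = S ✓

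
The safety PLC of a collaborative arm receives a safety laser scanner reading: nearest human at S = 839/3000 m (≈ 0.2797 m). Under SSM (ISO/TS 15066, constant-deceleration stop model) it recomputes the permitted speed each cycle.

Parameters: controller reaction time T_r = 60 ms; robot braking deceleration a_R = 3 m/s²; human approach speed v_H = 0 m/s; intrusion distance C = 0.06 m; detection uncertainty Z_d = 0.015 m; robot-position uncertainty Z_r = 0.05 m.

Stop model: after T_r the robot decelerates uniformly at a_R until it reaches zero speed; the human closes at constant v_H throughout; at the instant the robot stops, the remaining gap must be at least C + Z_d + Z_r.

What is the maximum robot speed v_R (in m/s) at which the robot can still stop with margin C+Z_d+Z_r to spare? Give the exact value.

v_R_max = 4/5 m/s = 0.8000 m/s

collect terms ⇒ (1/6)·v_R² + (3/50)·v_R + (-58/375) = 0
  disc = (3/50)² − 4·(1/6)·(-58/375) = 2401/22500 ; √disc = 49/150
  v_R = (−(3/50) + 49/150) / (2·(1/6)) = 4/5 m/s
check:
T_s = v_R/a_R = (4/5)/3 = 0.2667 s
robot in T_r: 0.8000·0.0600 = 0.0480 m
robot covers 0.8000·0.2667 − ½·3.0000·0.2667² = 0.1067 m while stopping
human over T_r+T_s: 0.0000·(0.0600+0.2667) = 0.0000 m
margins: 0.0600+0.0150+0.0500 = 0.1250 m
sum ≈ 0.0480+0.1067+0.0000+0.1250 ≈ 0.2797 m = S ✓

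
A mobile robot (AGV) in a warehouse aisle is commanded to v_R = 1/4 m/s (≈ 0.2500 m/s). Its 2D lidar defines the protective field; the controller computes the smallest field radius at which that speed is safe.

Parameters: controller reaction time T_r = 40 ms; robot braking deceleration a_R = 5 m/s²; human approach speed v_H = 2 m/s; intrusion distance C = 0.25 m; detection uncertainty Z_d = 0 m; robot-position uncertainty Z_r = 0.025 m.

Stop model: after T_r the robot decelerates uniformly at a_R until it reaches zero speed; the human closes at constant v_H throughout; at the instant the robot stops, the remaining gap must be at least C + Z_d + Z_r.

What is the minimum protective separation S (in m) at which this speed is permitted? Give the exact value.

braking lasts T_s = (1/4)/5 = 0.0500 s
robot in T_r: 0.2500·0.0400 = 0.0100 m
braking distance = 0.2500²/(2·5.0000) = 0.0063 m
person approaches 2.0000·(0.0400+0.0500) = 0.1800 m
C+Z_d+Z_r = 0.2500+0.0000+0.0250 = 0.2750 m
S_min ≈ 0.0100+0.0063+0.1800+0.2750  ⇒  S_min = 377/800 m

S_min = 377/800 m = 0.4713 m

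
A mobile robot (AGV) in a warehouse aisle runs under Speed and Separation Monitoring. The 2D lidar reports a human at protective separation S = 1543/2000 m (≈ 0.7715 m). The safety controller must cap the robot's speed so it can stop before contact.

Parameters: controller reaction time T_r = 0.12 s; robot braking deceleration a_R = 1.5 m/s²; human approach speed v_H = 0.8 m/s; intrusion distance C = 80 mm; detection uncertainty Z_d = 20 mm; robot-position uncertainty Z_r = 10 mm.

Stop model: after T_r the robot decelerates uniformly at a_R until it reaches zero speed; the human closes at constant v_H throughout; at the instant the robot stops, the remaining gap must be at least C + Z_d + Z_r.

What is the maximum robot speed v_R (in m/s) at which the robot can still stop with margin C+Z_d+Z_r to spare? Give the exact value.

quadratic (1/3)·v² + (49/75)·v + (-1131/2000) = 0
  disc = (49/75)² − 4·(1/3)·(-1131/2000) = 26569/22500 ; √disc = 163/150
  v_R = (−(49/75) + 163/150) / (2·(1/3)) = 13/20 m/s
check:
stop time T_s = (13/20)/(3/2) = 0.4333 s
robot covers v_R·T_r = 0.6500·0.1200 = 0.0780 m before braking
braking distance = 0.6500²/(2·1.5000) = 0.1408 m
human over T_r+T_s: 0.8000·(0.1200+0.4333) = 0.4427 m
C+Z_d+Z_r = 0.0800+0.0200+0.0100 = 0.1100 m
sum ≈ 0.0780+0.1408+0.4427+0.1100 ≈ 0.7715 m = S ✓

v_R_max = 13/20 m/s = 0.6500 m/s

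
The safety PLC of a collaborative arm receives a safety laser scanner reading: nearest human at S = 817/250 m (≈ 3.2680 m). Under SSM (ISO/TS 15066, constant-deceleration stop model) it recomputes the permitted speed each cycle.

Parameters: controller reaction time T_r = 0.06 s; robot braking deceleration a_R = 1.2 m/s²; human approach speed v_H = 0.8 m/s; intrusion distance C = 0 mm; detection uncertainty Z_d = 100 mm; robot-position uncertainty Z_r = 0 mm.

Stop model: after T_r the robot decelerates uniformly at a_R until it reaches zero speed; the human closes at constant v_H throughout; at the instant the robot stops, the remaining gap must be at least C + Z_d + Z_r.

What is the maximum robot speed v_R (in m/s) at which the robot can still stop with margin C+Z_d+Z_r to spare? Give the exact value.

quadratic (5/12)·v² + (109/150)·v + (-78/25) = 0
  disc = (109/150)² − 4·(5/12)·(-78/25) = 128881/22500 ; √disc = 359/150
  v_R = (−(109/150) + 359/150) / (2·(5/12)) = 2 m/s
check:
T_s = v_R/a_R = 2/(6/5) = 1.6667 s
robot covers v_R·T_r = 2.0000·0.0600 = 0.1200 m before braking
robot covers 2.0000·1.6667 − ½·1.2000·1.6667² = 1.6667 m while stopping
human over T_r+T_s: 0.8000·(0.0600+1.6667) = 1.3813 m
residual clearance needed = 0.0000+0.1000+0.0000 = 0.1000 m
sum ≈ 0.1200+1.6667+1.3813+0.1000 ≈ 3.2680 m = S ✓

v_R_max = 2 m/s = 2.0000 m/s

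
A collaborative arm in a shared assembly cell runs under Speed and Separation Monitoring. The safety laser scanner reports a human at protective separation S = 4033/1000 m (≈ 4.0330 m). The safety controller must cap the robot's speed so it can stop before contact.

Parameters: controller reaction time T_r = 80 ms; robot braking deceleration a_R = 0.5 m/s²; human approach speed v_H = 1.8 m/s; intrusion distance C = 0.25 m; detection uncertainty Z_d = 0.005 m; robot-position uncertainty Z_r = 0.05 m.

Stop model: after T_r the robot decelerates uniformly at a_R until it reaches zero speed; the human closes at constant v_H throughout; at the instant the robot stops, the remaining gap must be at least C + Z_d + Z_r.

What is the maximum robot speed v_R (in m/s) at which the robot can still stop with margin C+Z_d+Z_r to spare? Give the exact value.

collect terms ⇒ (1)·v_R² + (92/25)·v_R + (-448/125) = 0
  disc = (92/25)² − 4·(1)·(-448/125) = 17424/625 ; √disc = 132/25
  v_R = (−(92/25) + 132/25) / (2·(1)) = 4/5 m/s
check:
braking lasts T_s = (4/5)/(1/2) = 1.6000 s
robot in T_r: 0.8000·0.0800 = 0.0640 m
robot under decel: 0.8000²/(2·0.5000) = 0.6400 m
human closes 1.8000·1.6800 = 3.0240 m
C+Z_d+Z_r = 0.2500+0.0050+0.0500 = 0.3050 m
sum ≈ 0.0640+0.6400+3.0240+0.3050 ≈ 4.0330 m = S ✓

v_R_max = 4/5 m/s = 0.8000 m/s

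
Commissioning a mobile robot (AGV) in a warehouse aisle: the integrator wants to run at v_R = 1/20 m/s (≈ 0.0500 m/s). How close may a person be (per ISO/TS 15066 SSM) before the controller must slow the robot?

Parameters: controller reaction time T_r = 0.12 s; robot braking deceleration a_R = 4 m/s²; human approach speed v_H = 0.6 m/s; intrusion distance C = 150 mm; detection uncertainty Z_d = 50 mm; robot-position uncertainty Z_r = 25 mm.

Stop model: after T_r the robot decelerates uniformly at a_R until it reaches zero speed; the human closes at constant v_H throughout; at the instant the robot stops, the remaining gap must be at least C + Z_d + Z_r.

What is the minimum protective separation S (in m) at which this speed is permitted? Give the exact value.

T_s = v_R/a_R = (1/20)/4 = 0.0125 s
robot in T_r: 0.0500·0.1200 = 0.0060 m
braking distance = 0.0500²/(2·4.0000) = 0.0003 m
person approaches 0.6000·(0.1200+0.0125) = 0.0795 m
C+Z_d+Z_r = 0.1500+0.0500+0.0250 = 0.2250 m
S_min ≈ 0.0060+0.0003+0.0795+0.2250  ⇒  S_min = 4973/16000 m

S_min = 4973/16000 m = 0.3108 m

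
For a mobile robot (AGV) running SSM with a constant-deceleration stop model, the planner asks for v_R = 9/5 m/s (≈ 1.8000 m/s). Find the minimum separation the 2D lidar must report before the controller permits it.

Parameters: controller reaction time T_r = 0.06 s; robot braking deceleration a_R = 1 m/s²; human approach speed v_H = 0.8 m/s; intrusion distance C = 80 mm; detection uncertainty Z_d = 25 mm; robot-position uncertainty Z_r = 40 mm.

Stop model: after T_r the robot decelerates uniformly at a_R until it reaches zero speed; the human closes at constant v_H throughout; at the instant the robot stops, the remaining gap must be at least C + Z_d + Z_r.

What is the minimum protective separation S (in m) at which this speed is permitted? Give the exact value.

stop time T_s = (9/5)/1 = 1.8000 s
reaction-phase robot travel = 1.8000·0.0600 = 0.1080 m
robot covers 1.8000·1.8000 − ½·1.0000·1.8000² = 1.6200 m while stopping
person approaches 0.8000·(0.0600+1.8000) = 1.4880 m
residual clearance needed = 0.0800+0.0250+0.0400 = 0.1450 m
S_min ≈ 0.1080+1.6200+1.4880+0.1450  ⇒  S_min = 3361/1000 m

S_min = 3361/1000 m = 3.3610 m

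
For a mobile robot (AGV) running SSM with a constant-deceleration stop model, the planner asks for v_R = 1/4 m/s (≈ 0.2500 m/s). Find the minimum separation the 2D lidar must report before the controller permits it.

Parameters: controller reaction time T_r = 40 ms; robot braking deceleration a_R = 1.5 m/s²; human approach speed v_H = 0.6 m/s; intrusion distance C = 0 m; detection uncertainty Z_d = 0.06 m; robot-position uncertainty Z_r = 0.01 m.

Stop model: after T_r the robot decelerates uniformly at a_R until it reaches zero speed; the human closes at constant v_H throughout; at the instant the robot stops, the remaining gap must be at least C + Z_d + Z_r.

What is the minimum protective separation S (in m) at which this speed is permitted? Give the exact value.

stop time T_s = (1/4)/(3/2) = 0.1667 s
robot covers v_R·T_r = 0.2500·0.0400 = 0.0100 m before braking
robot covers 0.2500·0.1667 − ½·1.5000·0.1667² = 0.0208 m while stopping
human closes 0.6000·0.2067 = 0.1240 m
margins: 0.0000+0.0600+0.0100 = 0.0700 m
S_min ≈ 0.0100+0.0208+0.1240+0.0700  ⇒  S_min = 1349/6000 m

S_min = 1349/6000 m = 0.2248 m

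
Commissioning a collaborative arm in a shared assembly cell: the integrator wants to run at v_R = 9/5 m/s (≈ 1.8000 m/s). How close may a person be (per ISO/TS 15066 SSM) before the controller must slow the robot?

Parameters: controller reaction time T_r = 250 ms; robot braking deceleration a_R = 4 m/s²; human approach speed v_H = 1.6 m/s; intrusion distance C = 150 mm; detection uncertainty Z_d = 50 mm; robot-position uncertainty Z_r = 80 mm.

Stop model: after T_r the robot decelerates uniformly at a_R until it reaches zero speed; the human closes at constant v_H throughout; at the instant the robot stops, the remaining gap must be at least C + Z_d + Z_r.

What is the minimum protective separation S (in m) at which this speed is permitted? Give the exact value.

S_min = 451/200 m = 2.2550 m

braking lasts T_s = (9/5)/4 = 0.4500 s
robot in T_r: 1.8000·0.2500 = 0.4500 m
robot covers 1.8000·0.4500 − ½·4.0000·0.4500² = 0.4050 m while stopping
person approaches 1.6000·(0.2500+0.4500) = 1.1200 m
C+Z_d+Z_r = 0.1500+0.0500+0.0800 = 0.2800 m
S_min ≈ 0.4500+0.4050+1.1200+0.2800  ⇒  S_min = 451/200 m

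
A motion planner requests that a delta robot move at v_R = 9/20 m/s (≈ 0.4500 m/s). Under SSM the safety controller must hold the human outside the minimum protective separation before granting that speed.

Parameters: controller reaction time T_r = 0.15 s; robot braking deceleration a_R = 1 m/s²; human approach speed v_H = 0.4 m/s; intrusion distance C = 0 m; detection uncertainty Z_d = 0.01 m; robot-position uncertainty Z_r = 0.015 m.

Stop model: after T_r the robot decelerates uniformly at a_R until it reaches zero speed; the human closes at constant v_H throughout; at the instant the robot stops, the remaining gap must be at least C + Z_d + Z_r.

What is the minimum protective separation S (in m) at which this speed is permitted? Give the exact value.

S_min = 347/800 m = 0.4338 m

braking lasts T_s = (9/20)/1 = 0.4500 s
robot in T_r: 0.4500·0.1500 = 0.0675 m
braking distance = 0.4500²/(2·1.0000) = 0.1013 m
human closes 0.4000·0.6000 = 0.2400 m
C+Z_d+Z_r = 0.0000+0.0100+0.0150 = 0.0250 m
S_min ≈ 0.0675+0.1013+0.2400+0.0250  ⇒  S_min = 347/800 m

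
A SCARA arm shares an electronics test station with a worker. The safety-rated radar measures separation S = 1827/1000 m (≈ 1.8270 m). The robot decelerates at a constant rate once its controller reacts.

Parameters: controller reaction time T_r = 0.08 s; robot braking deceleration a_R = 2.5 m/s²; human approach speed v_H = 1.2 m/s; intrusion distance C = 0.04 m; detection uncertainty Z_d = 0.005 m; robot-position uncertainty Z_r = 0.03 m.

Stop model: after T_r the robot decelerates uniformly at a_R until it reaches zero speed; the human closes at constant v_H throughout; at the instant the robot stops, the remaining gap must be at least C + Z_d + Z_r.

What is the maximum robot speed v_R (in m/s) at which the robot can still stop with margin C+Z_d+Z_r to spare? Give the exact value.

v_R_max = 9/5 m/s = 1.8000 m/s

at the boundary: (1/5)·v² + (14/25)·v + (-207/125) = 0
  disc = (14/25)² − 4·(1/5)·(-207/125) = 1024/625 ; √disc = 32/25
  v_R = (−(14/25) + 32/25) / (2·(1/5)) = 9/5 m/s
check:
T_s = v_R/a_R = (9/5)/(5/2) = 0.7200 s
robot in T_r: 1.8000·0.0800 = 0.1440 m
braking distance = 1.8000²/(2·2.5000) = 0.6480 m
human closes 1.2000·0.8000 = 0.9600 m
C+Z_d+Z_r = 0.0400+0.0050+0.0300 = 0.0750 m
sum ≈ 0.1440+0.6480+0.9600+0.0750 ≈ 1.8270 m = S ✓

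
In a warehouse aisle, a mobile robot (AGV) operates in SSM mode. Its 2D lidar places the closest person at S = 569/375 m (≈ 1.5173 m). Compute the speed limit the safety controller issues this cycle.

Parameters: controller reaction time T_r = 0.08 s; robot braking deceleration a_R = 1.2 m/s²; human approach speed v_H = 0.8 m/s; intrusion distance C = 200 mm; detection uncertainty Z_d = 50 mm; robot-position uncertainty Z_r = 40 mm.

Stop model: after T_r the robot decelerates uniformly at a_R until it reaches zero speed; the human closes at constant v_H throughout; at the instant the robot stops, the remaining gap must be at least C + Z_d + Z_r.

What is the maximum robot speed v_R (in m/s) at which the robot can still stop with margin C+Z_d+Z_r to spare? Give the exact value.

v_R_max = 1 m/s = 1.0000 m/s

quadratic (5/12)·v² + (56/75)·v + (-349/300) = 0
  disc = (56/75)² − 4·(5/12)·(-349/300) = 6241/2500 ; √disc = 79/50
  v_R = (−(56/75) + 79/50) / (2·(5/12)) = 1 m/s
check:
T_s = v_R/a_R = 1/(6/5) = 0.8333 s
reaction-phase robot travel = 1.0000·0.0800 = 0.0800 m
robot under decel: 1.0000²/(2·1.2000) = 0.4167 m
human closes 0.8000·0.9133 = 0.7307 m
residual clearance needed = 0.2000+0.0500+0.0400 = 0.2900 m
sum ≈ 0.0800+0.4167+0.7307+0.2900 ≈ 1.5173 m = S ✓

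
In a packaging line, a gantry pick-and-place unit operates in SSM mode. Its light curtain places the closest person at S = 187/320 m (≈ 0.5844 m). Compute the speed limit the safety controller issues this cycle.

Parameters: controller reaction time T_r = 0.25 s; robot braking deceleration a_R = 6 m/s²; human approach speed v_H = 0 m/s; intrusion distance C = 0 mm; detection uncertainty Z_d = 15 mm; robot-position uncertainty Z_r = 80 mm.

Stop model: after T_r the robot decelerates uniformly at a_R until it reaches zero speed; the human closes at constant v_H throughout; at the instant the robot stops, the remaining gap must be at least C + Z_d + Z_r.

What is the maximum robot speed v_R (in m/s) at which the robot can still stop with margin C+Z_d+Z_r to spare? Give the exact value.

v_R_max = 27/20 m/s = 1.3500 m/s

quadratic (1/12)·v² + (1/4)·v + (-783/1600) = 0
  disc = (1/4)² − 4·(1/12)·(-783/1600) = 361/1600 ; √disc = 19/40
  v_R = (−(1/4) + 19/40) / (2·(1/12)) = 27/20 m/s
check:
stop time T_s = (27/20)/6 = 0.2250 s
reaction-phase robot travel = 1.3500·0.2500 = 0.3375 m
braking distance = 1.3500²/(2·6.0000) = 0.1519 m
human over T_r+T_s: 0.0000·(0.2500+0.2250) = 0.0000 m
residual clearance needed = 0.0000+0.0150+0.0800 = 0.0950 m
sum ≈ 0.3375+0.1519+0.0000+0.0950 ≈ 0.5844 m = S ✓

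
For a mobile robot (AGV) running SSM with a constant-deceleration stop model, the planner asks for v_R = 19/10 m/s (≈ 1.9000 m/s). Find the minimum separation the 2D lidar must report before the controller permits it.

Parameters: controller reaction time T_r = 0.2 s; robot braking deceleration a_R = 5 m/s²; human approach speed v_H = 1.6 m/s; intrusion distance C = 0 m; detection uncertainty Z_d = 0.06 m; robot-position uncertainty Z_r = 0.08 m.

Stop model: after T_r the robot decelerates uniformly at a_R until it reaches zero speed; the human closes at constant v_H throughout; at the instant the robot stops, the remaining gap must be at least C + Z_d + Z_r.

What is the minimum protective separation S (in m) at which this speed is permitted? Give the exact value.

S_min = 1809/1000 m = 1.8090 m

stop time T_s = (19/10)/5 = 0.3800 s
reaction-phase robot travel = 1.9000·0.2000 = 0.3800 m
robot covers 1.9000·0.3800 − ½·5.0000·0.3800² = 0.3610 m while stopping
human over T_r+T_s: 1.6000·(0.2000+0.3800) = 0.9280 m
residual clearance needed = 0.0000+0.0600+0.0800 = 0.1400 m
S_min ≈ 0.3800+0.3610+0.9280+0.1400  ⇒  S_min = 1809/1000 m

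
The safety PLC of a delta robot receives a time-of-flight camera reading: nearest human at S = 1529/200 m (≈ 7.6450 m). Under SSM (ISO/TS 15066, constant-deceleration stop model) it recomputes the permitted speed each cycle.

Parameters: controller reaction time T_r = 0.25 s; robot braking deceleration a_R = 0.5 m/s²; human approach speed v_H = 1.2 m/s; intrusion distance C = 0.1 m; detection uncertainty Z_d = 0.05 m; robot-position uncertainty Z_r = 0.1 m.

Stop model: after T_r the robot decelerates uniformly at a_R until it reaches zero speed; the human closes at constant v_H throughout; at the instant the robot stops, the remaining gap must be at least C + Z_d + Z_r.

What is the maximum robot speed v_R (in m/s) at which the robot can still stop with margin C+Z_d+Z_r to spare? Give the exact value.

at the boundary: (1)·v² + (53/20)·v + (-1419/200) = 0
  disc = (53/20)² − 4·(1)·(-1419/200) = 14161/400 ; √disc = 119/20
  v_R = (−(53/20) + 119/20) / (2·(1)) = 33/20 m/s
check:
stop time T_s = (33/20)/(1/2) = 3.3000 s
reaction-phase robot travel = 1.6500·0.2500 = 0.4125 m
braking distance = 1.6500²/(2·0.5000) = 2.7225 m
human over T_r+T_s: 1.2000·(0.2500+3.3000) = 4.2600 m
residual clearance needed = 0.1000+0.0500+0.1000 = 0.2500 m
sum ≈ 0.4125+2.7225+4.2600+0.2500 ≈ 7.6450 m = S ✓

v_R_max = 33/20 m/s = 1.6500 m/s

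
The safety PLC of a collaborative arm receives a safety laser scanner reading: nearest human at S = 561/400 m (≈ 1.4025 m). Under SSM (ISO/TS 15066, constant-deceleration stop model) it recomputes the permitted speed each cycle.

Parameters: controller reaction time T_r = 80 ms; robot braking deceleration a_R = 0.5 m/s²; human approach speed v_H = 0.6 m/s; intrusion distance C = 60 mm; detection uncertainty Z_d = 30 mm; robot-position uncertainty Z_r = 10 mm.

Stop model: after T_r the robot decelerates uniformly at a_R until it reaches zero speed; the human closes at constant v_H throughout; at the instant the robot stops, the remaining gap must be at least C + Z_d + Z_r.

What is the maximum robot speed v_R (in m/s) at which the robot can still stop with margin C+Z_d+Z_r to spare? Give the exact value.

v_R_max = 13/20 m/s = 0.6500 m/s

collect terms ⇒ (1)·v_R² + (32/25)·v_R + (-2509/2000) = 0
  disc = (32/25)² − 4·(1)·(-2509/2000) = 16641/2500 ; √disc = 129/50
  v_R = (−(32/25) + 129/50) / (2·(1)) = 13/20 m/s
check:
stop time T_s = (13/20)/(1/2) = 1.3000 s
reaction-phase robot travel = 0.6500·0.0800 = 0.0520 m
braking distance = 0.6500²/(2·0.5000) = 0.4225 m
person approaches 0.6000·(0.0800+1.3000) = 0.8280 m
margins: 0.0600+0.0300+0.0100 = 0.1000 m
sum ≈ 0.0520+0.4225+0.8280+0.1000 ≈ 1.4025 m = S ✓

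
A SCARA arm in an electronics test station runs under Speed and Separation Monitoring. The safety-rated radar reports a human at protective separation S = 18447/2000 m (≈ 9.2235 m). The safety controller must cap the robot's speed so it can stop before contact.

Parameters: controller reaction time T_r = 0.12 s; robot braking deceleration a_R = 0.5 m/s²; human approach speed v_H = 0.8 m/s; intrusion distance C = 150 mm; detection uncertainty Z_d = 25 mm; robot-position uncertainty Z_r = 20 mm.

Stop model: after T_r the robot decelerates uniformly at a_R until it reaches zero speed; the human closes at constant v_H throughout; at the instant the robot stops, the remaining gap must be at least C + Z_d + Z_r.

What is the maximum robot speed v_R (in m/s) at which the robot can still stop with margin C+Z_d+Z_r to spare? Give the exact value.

v_R_max = 9/4 m/s = 2.2500 m/s

quadratic (1)·v² + (43/25)·v + (-3573/400) = 0
  disc = (43/25)² − 4·(1)·(-3573/400) = 96721/2500 ; √disc = 311/50
  v_R = (−(43/25) + 311/50) / (2·(1)) = 9/4 m/s
check:
stop time T_s = (9/4)/(1/2) = 4.5000 s
robot covers v_R·T_r = 2.2500·0.1200 = 0.2700 m before braking
robot covers 2.2500·4.5000 − ½·0.5000·4.5000² = 5.0625 m while stopping
human closes 0.8000·4.6200 = 3.6960 m
C+Z_d+Z_r = 0.1500+0.0250+0.0200 = 0.1950 m
sum ≈ 0.2700+5.0625+3.6960+0.1950 ≈ 9.2235 m = S ✓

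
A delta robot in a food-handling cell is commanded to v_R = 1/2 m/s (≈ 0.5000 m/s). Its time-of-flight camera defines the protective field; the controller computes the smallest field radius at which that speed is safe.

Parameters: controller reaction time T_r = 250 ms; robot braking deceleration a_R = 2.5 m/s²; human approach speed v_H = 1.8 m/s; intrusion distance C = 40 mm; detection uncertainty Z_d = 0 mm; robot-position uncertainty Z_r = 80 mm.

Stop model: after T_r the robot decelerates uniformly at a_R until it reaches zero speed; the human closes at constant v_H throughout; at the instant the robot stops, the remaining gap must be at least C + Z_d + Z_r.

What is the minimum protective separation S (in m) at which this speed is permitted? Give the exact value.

S_min = 221/200 m = 1.1050 m

braking lasts T_s = (1/2)/(5/2) = 0.2000 s
robot in T_r: 0.5000·0.2500 = 0.1250 m
robot under decel: 0.5000²/(2·2.5000) = 0.0500 m
person approaches 1.8000·(0.2500+0.2000) = 0.8100 m
margins: 0.0400+0.0000+0.0800 = 0.1200 m
S_min ≈ 0.1250+0.0500+0.8100+0.1200  ⇒  S_min = 221/200 m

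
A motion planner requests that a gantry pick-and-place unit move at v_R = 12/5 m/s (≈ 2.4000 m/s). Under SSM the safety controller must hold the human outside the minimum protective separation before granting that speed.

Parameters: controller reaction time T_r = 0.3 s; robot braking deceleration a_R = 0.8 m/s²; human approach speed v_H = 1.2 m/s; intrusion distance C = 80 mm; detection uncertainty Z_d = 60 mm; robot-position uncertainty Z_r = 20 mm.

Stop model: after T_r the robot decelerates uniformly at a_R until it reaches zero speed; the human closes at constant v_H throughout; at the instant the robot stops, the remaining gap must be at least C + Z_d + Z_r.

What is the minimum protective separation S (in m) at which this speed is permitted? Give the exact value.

S_min = 211/25 m = 8.4400 m

braking lasts T_s = (12/5)/(4/5) = 3.0000 s
robot in T_r: 2.4000·0.3000 = 0.7200 m
robot under decel: 2.4000²/(2·0.8000) = 3.6000 m
human over T_r+T_s: 1.2000·(0.3000+3.0000) = 3.9600 m
residual clearance needed = 0.0800+0.0600+0.0200 = 0.1600 m
S_min ≈ 0.7200+3.6000+3.9600+0.1600  ⇒  S_min = 211/25 m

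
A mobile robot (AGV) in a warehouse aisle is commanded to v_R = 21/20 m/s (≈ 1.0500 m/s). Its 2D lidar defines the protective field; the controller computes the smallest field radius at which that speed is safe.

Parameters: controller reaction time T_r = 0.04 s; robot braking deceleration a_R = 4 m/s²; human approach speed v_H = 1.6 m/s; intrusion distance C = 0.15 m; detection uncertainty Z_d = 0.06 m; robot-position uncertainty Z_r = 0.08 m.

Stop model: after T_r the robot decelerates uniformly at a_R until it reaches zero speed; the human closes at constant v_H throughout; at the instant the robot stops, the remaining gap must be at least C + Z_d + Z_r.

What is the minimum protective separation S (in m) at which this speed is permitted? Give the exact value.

stop time T_s = (21/20)/4 = 0.2625 s
robot in T_r: 1.0500·0.0400 = 0.0420 m
braking distance = 1.0500²/(2·4.0000) = 0.1378 m
person approaches 1.6000·(0.0400+0.2625) = 0.4840 m
residual clearance needed = 0.1500+0.0600+0.0800 = 0.2900 m
S_min ≈ 0.0420+0.1378+0.4840+0.2900  ⇒  S_min = 15261/16000 m

S_min = 15261/16000 m = 0.9538 m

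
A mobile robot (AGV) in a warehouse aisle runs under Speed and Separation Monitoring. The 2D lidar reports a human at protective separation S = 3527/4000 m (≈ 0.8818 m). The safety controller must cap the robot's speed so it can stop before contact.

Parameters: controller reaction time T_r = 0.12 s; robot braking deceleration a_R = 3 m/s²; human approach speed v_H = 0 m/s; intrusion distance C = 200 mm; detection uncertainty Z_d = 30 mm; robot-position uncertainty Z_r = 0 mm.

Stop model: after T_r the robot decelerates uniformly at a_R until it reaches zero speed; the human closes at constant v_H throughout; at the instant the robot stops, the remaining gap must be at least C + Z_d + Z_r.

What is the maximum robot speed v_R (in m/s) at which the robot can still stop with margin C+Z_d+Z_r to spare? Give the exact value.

v_R_max = 33/20 m/s = 1.6500 m/s

at the boundary: (1/6)·v² + (3/25)·v + (-2607/4000) = 0
  disc = (3/25)² − 4·(1/6)·(-2607/4000) = 4489/10000 ; √disc = 67/100
  v_R = (−(3/25) + 67/100) / (2·(1/6)) = 33/20 m/s
check:
T_s = v_R/a_R = (33/20)/3 = 0.5500 s
robot in T_r: 1.6500·0.1200 = 0.1980 m
robot under decel: 1.6500²/(2·3.0000) = 0.4537 m
human closes 0.0000·0.6700 = 0.0000 m
residual clearance needed = 0.2000+0.0300+0.0000 = 0.2300 m
sum ≈ 0.1980+0.4537+0.0000+0.2300 ≈ 0.8818 m = S ✓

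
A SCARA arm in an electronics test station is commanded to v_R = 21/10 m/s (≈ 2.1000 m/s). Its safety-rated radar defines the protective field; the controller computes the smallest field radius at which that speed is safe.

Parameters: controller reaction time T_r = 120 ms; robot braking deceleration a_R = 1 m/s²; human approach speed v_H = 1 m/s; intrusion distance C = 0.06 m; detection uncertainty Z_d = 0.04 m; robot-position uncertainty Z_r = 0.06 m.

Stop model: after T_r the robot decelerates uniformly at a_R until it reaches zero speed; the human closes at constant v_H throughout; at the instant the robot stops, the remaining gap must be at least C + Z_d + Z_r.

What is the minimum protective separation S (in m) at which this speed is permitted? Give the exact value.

S_min = 4837/1000 m = 4.8370 m

braking lasts T_s = (21/10)/1 = 2.1000 s
robot covers v_R·T_r = 2.1000·0.1200 = 0.2520 m before braking
braking distance = 2.1000²/(2·1.0000) = 2.2050 m
person approaches 1.0000·(0.1200+2.1000) = 2.2200 m
residual clearance needed = 0.0600+0.0400+0.0600 = 0.1600 m
S_min ≈ 0.2520+2.2050+2.2200+0.1600  ⇒  S_min = 4837/1000 m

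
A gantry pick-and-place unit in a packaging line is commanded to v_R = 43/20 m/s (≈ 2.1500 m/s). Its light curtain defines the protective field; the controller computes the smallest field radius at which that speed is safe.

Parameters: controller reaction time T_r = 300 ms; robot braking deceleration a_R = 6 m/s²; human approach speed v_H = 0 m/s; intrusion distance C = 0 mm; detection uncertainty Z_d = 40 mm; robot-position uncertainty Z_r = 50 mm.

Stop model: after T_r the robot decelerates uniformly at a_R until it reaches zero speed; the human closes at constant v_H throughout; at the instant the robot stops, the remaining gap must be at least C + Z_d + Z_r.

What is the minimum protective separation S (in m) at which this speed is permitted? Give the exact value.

S_min = 5377/4800 m = 1.1202 m

stop time T_s = (43/20)/6 = 0.3583 s
robot in T_r: 2.1500·0.3000 = 0.6450 m
braking distance = 2.1500²/(2·6.0000) = 0.3852 m
human over T_r+T_s: 0.0000·(0.3000+0.3583) = 0.0000 m
C+Z_d+Z_r = 0.0000+0.0400+0.0500 = 0.0900 m
S_min ≈ 0.6450+0.3852+0.0000+0.0900  ⇒  S_min = 5377/4800 m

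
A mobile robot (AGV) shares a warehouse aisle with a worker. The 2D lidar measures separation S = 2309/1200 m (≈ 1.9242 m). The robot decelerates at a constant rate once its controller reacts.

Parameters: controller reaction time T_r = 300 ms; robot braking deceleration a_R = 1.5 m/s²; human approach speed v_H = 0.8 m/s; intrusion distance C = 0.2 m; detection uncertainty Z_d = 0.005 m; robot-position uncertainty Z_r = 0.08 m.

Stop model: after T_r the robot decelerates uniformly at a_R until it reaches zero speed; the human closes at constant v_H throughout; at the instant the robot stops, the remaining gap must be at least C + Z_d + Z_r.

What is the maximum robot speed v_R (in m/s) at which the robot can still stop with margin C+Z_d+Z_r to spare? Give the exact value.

quadratic (1/3)·v² + (5/6)·v + (-1679/1200) = 0
  disc = (5/6)² − 4·(1/3)·(-1679/1200) = 64/25 ; √disc = 8/5
  v_R = (−(5/6) + 8/5) / (2·(1/3)) = 23/20 m/s
check:
braking lasts T_s = (23/20)/(3/2) = 0.7667 s
robot covers v_R·T_r = 1.1500·0.3000 = 0.3450 m before braking
braking distance = 1.1500²/(2·1.5000) = 0.4408 m
human over T_r+T_s: 0.8000·(0.3000+0.7667) = 0.8533 m
margins: 0.2000+0.0050+0.0800 = 0.2850 m
sum ≈ 0.3450+0.4408+0.8533+0.2850 ≈ 1.9242 m = S ✓

v_R_max = 23/20 m/s = 1.1500 m/s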